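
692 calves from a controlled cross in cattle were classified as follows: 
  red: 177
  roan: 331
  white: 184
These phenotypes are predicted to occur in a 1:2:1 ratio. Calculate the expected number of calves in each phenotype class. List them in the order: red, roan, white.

Under the 1:2:1 hypothesis (Σ ratio = 4, N = 692):
  red: 692 × 1/4 = 173
  roan: 692 × 2/4 = 346
  white: 692 × 1/4 = 173

173, 346, 173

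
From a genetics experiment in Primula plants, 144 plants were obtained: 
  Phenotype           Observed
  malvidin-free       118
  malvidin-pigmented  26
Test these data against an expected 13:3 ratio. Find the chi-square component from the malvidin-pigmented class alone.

0.037

Expected counts for N = 144 under a 13:3 ratio (total parts = 16):
  malvidin-free: 144 × 13/16 = 117
  malvidin-pigmented: 144 × 3/16 = 27
Contribution of malvidin-pigmented: (26 − 27)² / 27 = 0.0370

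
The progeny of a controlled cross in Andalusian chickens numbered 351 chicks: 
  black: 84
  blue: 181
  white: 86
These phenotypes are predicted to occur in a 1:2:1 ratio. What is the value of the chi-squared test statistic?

0.368

Under the 1:2:1 hypothesis (Σ ratio = 4, N = 351):
  black: 351 × 1/4 = 87.75
  blue: 351 × 2/4 = 175.5
  white: 351 × 1/4 = 87.75
χ² = Σ (O − E)² / E
  black: (84 − 87.75)² / 87.75 = 0.1603
  blue: (181 − 175.5)² / 175.5 = 0.1724
  white: (86 − 87.75)² / 87.75 = 0.0349
χ² = 0.1603 + 0.1724 + 0.0349 = 0.3676 ≈ 0.368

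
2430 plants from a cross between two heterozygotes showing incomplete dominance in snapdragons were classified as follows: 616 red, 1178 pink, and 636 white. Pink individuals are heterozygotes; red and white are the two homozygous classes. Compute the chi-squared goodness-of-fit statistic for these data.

With incomplete dominance, a heterozygote × heterozygote cross gives a 1:2:1 phenotypic ratio.
Total ratio parts = 4. Expected numbers out of 2430:
  red: 2430 × 1/4 = 607.5
  pink: 2430 × 2/4 = 1215
  white: 2430 × 1/4 = 607.5
χ² = Σ (O − E)² / E
  red: (616 − 607.5)² / 607.5 = 0.1189
  pink: (1178 − 1215)² / 1215 = 1.1267
  white: (636 − 607.5)² / 607.5 = 1.3370
χ² = 0.1189 + 1.1267 + 1.3370 = 2.5826 ≈ 2.583

2.583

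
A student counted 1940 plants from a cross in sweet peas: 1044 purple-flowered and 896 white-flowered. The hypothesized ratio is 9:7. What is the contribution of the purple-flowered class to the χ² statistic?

Under the 9:7 hypothesis (Σ ratio = 16, N = 1940):
  purple-flowered: 1940 × 9/16 = 1091.25
  white-flowered: 1940 × 7/16 = 848.75
Contribution of purple-flowered: (1044 − 1091.25)² / 1091.25 = 2.0459

2.046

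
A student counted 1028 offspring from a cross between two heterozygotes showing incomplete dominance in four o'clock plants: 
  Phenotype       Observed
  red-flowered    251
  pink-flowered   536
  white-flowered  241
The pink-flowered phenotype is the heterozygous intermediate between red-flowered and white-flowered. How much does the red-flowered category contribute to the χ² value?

0.140

With incomplete dominance, a heterozygote × heterozygote cross gives a 1:2:1 phenotypic ratio.
Total ratio parts = 4. Expected numbers out of 1028:
  red-flowered: 1028 × 1/4 = 257
  pink-flowered: 1028 × 2/4 = 514
  white-flowered: 1028 × 1/4 = 257
Contribution of red-flowered: (251 − 257)² / 257 = 0.1401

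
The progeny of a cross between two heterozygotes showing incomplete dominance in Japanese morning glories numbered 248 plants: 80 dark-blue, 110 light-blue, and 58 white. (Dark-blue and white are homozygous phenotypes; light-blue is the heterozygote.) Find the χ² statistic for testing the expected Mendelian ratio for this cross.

7.065

With incomplete dominance, a heterozygote × heterozygote cross gives a 1:2:1 phenotypic ratio.
Total ratio parts = 4. Expected numbers out of 248:
  dark-blue: 248 × 1/4 = 62
  light-blue: 248 × 2/4 = 124
  white: 248 × 1/4 = 62
χ² = Σ (O − E)² / E
  dark-blue: (80 − 62)² / 62 = 5.2258
  light-blue: (110 − 124)² / 124 = 1.5806
  white: (58 − 62)² / 62 = 0.2581
χ² = 5.2258 + 1.5806 + 0.2581 = 7.0645 ≈ 7.065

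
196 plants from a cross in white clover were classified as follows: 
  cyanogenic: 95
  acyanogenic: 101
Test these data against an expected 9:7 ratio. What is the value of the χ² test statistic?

4.822

Total ratio parts = 16. Expected numbers out of 196:
  cyanogenic: 196 × 9/16 = 110.25
  acyanogenic: 196 × 7/16 = 85.75
χ² = Σ (O − E)² / E
  cyanogenic: (95 − 110.25)² / 110.25 = 2.1094
  acyanogenic: (101 − 85.75)² / 85.75 = 2.7121
χ² = 2.1094 + 2.7121 = 4.8215 ≈ 4.822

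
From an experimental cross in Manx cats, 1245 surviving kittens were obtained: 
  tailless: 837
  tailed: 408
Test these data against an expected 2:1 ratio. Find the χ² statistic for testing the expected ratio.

Total ratio parts = 3. Expected numbers out of 1245:
  tailless: 1245 × 2/3 = 830
  tailed: 1245 × 1/3 = 415
χ² = Σ (O − E)² / E
  tailless: (837 − 830)² / 830 = 0.0590
  tailed: (408 − 415)² / 415 = 0.1181
χ² = 0.0590 + 0.1181 = 0.1771 ≈ 0.177

0.177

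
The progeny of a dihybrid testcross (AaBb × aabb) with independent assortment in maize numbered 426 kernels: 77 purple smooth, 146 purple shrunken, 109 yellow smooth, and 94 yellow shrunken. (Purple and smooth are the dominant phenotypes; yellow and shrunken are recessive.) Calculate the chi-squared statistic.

24.347

A dihybrid testcross with independent assortment gives a 1:1:1:1 ratio.
The 1:1:1:1 ratio has 4 parts, so with N = 426 the expected counts are:
  purple smooth: 426 × 1/4 = 106.5
  purple shrunken: 426 × 1/4 = 106.5
  yellow smooth: 426 × 1/4 = 106.5
  yellow shrunken: 426 × 1/4 = 106.5
χ² = Σ (O − E)² / E
  purple smooth: (77 − 106.5)² / 106.5 = 8.1714
  purple shrunken: (146 − 106.5)² / 106.5 = 14.6502
  yellow smooth: (109 − 106.5)² / 106.5 = 0.0587
  yellow shrunken: (94 − 106.5)² / 106.5 = 1.4671
χ² = 8.1714 + 14.6502 + 0.0587 + 1.4671 = 24.3474 ≈ 24.347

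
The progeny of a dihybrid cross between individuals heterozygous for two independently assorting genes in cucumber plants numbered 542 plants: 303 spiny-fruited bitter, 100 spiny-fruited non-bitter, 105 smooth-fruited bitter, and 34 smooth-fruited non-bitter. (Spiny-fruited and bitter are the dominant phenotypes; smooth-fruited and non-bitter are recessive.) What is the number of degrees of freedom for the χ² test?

A dihybrid F₂ with independent assortment and complete dominance at both loci gives a 9:3:3:1 phenotypic ratio.
A goodness-of-fit test with 4 phenotype classes has df = 4 − 1 = 3.

3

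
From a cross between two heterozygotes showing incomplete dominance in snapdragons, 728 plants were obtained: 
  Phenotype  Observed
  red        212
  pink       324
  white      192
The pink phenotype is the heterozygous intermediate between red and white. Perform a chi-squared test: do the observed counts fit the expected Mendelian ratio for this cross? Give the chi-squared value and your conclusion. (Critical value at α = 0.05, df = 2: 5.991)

With incomplete dominance, a heterozygote × heterozygote cross gives a 1:2:1 phenotypic ratio.
Expected counts for N = 728 under a 1:2:1 ratio (total parts = 4):
  red: 728 × 1/4 = 182
  pink: 728 × 2/4 = 364
  white: 728 × 1/4 = 182
χ² = Σ (O − E)² / E
  red: (212 − 182)² / 182 = 4.9451
  pink: (324 − 364)² / 364 = 4.3956
  white: (192 − 182)² / 182 = 0.5495
χ² = 4.9451 + 4.3956 + 0.5495 = 9.8902 ≈ 9.890
Degrees of freedom = 3 − 1 = 2; critical value at α = 0.05 is 5.991.
Since 9.890 > 5.991, we reject the null hypothesis — the data do not fit the 1:2:1 ratio.

9.890; not consistent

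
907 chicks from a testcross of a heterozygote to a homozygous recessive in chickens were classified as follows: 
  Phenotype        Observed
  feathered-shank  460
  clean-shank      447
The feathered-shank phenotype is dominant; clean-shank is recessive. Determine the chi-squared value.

0.186

A testcross of a heterozygote (Aa × aa) gives a 1:1 phenotypic ratio.
Expected counts for N = 907 under a 1:1 ratio (total parts = 2):
  feathered-shank: 907 × 1/2 = 453.5
  clean-shank: 907 × 1/2 = 453.5
χ² = Σ (O − E)² / E
  feathered-shank: (460 − 453.5)² / 453.5 = 0.0932
  clean-shank: (447 − 453.5)² / 453.5 = 0.0932
χ² = 0.0932 + 0.0932 = 0.1864 ≈ 0.186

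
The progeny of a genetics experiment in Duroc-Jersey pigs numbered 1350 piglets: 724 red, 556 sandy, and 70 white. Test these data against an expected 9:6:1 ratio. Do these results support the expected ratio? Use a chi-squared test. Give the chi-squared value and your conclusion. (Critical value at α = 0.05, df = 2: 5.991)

8.986; not consistent

Under the 9:6:1 hypothesis (Σ ratio = 16, N = 1350):
  red: 1350 × 9/16 = 759.375
  sandy: 1350 × 6/16 = 506.25
  white: 1350 × 1/16 = 84.375
χ² = Σ (O − E)² / E
  red: (724 − 759.375)² / 759.375 = 1.6479
  sandy: (556 − 506.25)² / 506.25 = 4.8890
  white: (70 − 84.375)² / 84.375 = 2.4491
χ² = 1.6479 + 4.8890 + 2.4491 = 8.986
Degrees of freedom = 3 − 1 = 2; critical value at α = 0.05 is 5.991.
Since 8.986 > 5.991, we reject the null hypothesis — the data do not fit the 9:6:1 ratio.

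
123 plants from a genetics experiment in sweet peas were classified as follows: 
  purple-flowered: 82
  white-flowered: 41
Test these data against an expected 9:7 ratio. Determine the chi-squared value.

5.423

The 9:7 ratio has 16 parts, so with N = 123 the expected counts are:
  purple-flowered: 123 × 9/16 = 69.1875
  white-flowered: 123 × 7/16 = 53.8125
χ² = Σ (O − E)² / E
  purple-flowered: (82 − 69.1875)² / 69.1875 = 2.3727
  white-flowered: (41 − 53.8125)² / 53.8125 = 3.0506
χ² = 2.3727 + 3.0506 = 5.4233 ≈ 5.423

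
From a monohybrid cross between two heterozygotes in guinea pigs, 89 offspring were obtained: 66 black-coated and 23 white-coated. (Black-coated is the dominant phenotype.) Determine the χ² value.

For a monohybrid cross between heterozygotes with complete dominance, the expected phenotypic ratio is 3:1.
Expected counts for N = 89 under a 3:1 ratio (total parts = 4):
  black-coated: 89 × 3/4 = 66.75
  white-coated: 89 × 1/4 = 22.25
χ² = Σ (O − E)² / E
  black-coated: (66 − 66.75)² / 66.75 = 0.0084
  white-coated: (23 − 22.25)² / 22.25 = 0.0253
χ² = 0.0084 + 0.0253 = 0.0337 ≈ 0.034

0.034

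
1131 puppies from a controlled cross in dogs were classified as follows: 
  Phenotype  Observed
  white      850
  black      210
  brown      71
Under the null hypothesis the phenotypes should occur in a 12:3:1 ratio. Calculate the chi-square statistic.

Total ratio parts = 16. Expected numbers out of 1131:
  white: 1131 × 12/16 = 848.25
  black: 1131 × 3/16 = 212.0625
  brown: 1131 × 1/16 = 70.6875
χ² = Σ (O − E)² / E
  white: (850 − 848.25)² / 848.25 = 0.0036
  black: (210 − 212.0625)² / 212.0625 = 0.0201
  brown: (71 − 70.6875)² / 70.6875 = 0.0014
χ² = 0.0036 + 0.0201 + 0.0014 = 0.0251 ≈ 0.025

0.025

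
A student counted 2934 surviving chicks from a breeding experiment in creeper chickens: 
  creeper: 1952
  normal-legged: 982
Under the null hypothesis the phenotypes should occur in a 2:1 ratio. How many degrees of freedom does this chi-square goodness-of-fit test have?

A goodness-of-fit test with 2 phenotype classes has df = 2 − 1 = 1.

1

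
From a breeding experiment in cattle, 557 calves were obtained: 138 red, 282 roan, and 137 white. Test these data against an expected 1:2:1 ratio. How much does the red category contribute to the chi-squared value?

0.011

The 1:2:1 ratio has 4 parts, so with N = 557 the expected counts are:
  red: 557 × 1/4 = 139.25
  roan: 557 × 2/4 = 278.5
  white: 557 × 1/4 = 139.25
Contribution of red: (138 − 139.25)² / 139.25 = 0.0112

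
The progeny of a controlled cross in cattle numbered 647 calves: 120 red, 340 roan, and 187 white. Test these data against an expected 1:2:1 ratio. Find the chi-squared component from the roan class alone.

0.842

Expected counts for N = 647 under a 1:2:1 ratio (total parts = 4):
  red: 647 × 1/4 = 161.75
  roan: 647 × 2/4 = 323.5
  white: 647 × 1/4 = 161.75
Contribution of roan: (340 − 323.5)² / 323.5 = 0.8416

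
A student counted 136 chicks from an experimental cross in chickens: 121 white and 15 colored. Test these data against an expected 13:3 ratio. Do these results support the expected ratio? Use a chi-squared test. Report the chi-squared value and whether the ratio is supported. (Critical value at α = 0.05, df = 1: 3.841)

5.321; not consistent

The 13:3 ratio has 16 parts, so with N = 136 the expected counts are:
  white: 136 × 13/16 = 110.5
  colored: 136 × 3/16 = 25.5
χ² = Σ (O − E)² / E
  white: (121 − 110.5)² / 110.5 = 0.9977
  colored: (15 − 25.5)² / 25.5 = 4.3235
χ² = 0.9977 + 4.3235 = 5.3212 ≈ 5.321
Degrees of freedom = 2 − 1 = 1; critical value at α = 0.05 is 3.841.
Since 5.321 > 3.841, we reject the null hypothesis — the data do not fit the 13:3 ratio.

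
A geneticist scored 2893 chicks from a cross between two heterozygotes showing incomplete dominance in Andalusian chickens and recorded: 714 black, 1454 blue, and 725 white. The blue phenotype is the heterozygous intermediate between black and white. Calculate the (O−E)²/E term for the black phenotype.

With incomplete dominance, a heterozygote × heterozygote cross gives a 1:2:1 phenotypic ratio.
Expected counts for N = 2893 under a 1:2:1 ratio (total parts = 4):
  black: 2893 × 1/4 = 723.25
  blue: 2893 × 2/4 = 1446.5
  white: 2893 × 1/4 = 723.25
Contribution of black: (714 − 723.25)² / 723.25 = 0.1183

0.118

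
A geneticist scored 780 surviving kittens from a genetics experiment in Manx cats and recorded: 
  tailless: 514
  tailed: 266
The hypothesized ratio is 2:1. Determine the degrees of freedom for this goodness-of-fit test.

A goodness-of-fit test with 2 phenotype classes has df = 2 − 1 = 1.

1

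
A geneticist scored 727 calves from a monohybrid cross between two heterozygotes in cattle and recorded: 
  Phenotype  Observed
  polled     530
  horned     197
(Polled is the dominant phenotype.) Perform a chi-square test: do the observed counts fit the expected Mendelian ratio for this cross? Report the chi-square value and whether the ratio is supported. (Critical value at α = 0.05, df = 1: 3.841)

1.706; consistent

For a monohybrid cross between heterozygotes with complete dominance, the expected phenotypic ratio is 3:1.
The 3:1 ratio has 4 parts, so with N = 727 the expected counts are:
  polled: 727 × 3/4 = 545.25
  horned: 727 × 1/4 = 181.75
χ² = Σ (O − E)² / E
  polled: (530 − 545.25)² / 545.25 = 0.4265
  horned: (197 − 181.75)² / 181.75 = 1.2796
χ² = 0.4265 + 1.2796 = 1.7061 ≈ 1.706
Degrees of freedom = 2 − 1 = 1; critical value at α = 0.05 is 3.841.
Since 1.706 < 3.841, we fail to reject the null hypothesis — the data are consistent with the 3:1 ratio.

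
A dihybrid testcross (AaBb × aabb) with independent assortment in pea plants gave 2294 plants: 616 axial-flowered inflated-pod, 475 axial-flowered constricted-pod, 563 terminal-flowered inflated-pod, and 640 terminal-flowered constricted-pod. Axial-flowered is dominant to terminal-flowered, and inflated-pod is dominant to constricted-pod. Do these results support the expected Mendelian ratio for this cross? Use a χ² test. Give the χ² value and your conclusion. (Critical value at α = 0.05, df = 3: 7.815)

A dihybrid testcross with independent assortment gives a 1:1:1:1 ratio.
Expected counts for N = 2294 under a 1:1:1:1 ratio (total parts = 4):
  axial-flowered inflated-pod: 2294 × 1/4 = 573.5
  axial-flowered constricted-pod: 2294 × 1/4 = 573.5
  terminal-flowered inflated-pod: 2294 × 1/4 = 573.5
  terminal-flowered constricted-pod: 2294 × 1/4 = 573.5
χ² = Σ (O − E)² / E
  axial-flowered inflated-pod: (616 − 573.5)² / 573.5 = 3.1495
  axial-flowered constricted-pod: (475 − 573.5)² / 573.5 = 16.9176
  terminal-flowered inflated-pod: (563 − 573.5)² / 573.5 = 0.1922
  terminal-flowered constricted-pod: (640 − 573.5)² / 573.5 = 7.7110
χ² = 3.1495 + 16.9176 + 0.1922 + 7.7110 = 27.9703 ≈ 27.970
Degrees of freedom = 4 − 1 = 3; critical value at α = 0.05 is 7.815.
Since 27.970 > 7.815, we reject the null hypothesis — the data do not fit the 1:1:1:1 ratio.

27.970; not consistent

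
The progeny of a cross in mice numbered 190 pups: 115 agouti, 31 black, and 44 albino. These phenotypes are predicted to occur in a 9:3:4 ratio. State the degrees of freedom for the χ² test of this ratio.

2

A goodness-of-fit test with 3 phenotype classes has df = 3 − 1 = 2.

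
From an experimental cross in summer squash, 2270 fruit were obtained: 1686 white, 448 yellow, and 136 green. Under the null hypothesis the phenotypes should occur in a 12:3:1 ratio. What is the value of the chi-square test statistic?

Total ratio parts = 16. Expected numbers out of 2270:
  white: 2270 × 12/16 = 1702.5
  yellow: 2270 × 3/16 = 425.625
  green: 2270 × 1/16 = 141.875
χ² = Σ (O − E)² / E
  white: (1686 − 1702.5)² / 1702.5 = 0.1599
  yellow: (448 − 425.625)² / 425.625 = 1.1762
  green: (136 − 141.875)² / 141.875 = 0.2433
χ² = 0.1599 + 1.1762 + 0.2433 = 1.5794 ≈ 1.579

1.579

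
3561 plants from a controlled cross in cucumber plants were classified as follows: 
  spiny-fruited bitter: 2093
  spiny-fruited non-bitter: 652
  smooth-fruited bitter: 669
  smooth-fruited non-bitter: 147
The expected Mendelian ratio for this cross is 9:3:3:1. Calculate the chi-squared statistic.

The 9:3:3:1 ratio has 16 parts, so with N = 3561 the expected counts are:
  spiny-fruited bitter: 3561 × 9/16 = 2003.0625
  spiny-fruited non-bitter: 3561 × 3/16 = 667.6875
  smooth-fruited bitter: 3561 × 3/16 = 667.6875
  smooth-fruited non-bitter: 3561 × 1/16 = 222.5625
χ² = Σ (O − E)² / E
  spiny-fruited bitter: (2093 − 2003.0625)² / 2003.0625 = 4.0382
  spiny-fruited non-bitter: (652 − 667.6875)² / 667.6875 = 0.3686
  smooth-fruited bitter: (669 − 667.6875)² / 667.6875 = 0.0026
  smooth-fruited non-bitter: (147 − 222.5625)² / 222.5625 = 25.6543
χ² = 4.0382 + 0.3686 + 0.0026 + 25.6543 = 30.0637 ≈ 30.064

30.064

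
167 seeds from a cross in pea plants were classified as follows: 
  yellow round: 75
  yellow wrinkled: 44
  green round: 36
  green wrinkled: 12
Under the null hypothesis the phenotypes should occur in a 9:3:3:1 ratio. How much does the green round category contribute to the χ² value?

Total ratio parts = 16. Expected numbers out of 167:
  yellow round: 167 × 9/16 = 93.9375
  yellow wrinkled: 167 × 3/16 = 31.3125
  green round: 167 × 3/16 = 31.3125
  green wrinkled: 167 × 1/16 = 10.4375
Contribution of green round: (36 − 31.3125)² / 31.3125 = 0.7017

0.702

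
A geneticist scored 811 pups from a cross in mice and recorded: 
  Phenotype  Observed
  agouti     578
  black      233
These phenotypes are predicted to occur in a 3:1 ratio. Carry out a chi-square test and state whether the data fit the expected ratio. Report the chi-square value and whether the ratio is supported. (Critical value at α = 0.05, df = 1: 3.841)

Total ratio parts = 4. Expected numbers out of 811:
  agouti: 811 × 3/4 = 608.25
  black: 811 × 1/4 = 202.75
χ² = Σ (O − E)² / E
  agouti: (578 − 608.25)² / 608.25 = 1.5044
  black: (233 − 202.75)² / 202.75 = 4.5133
χ² = 1.5044 + 4.5133 = 6.0177 ≈ 6.018
Degrees of freedom = 2 − 1 = 1; critical value at α = 0.05 is 3.841.
Since 6.018 > 3.841, we reject the null hypothesis — the data do not fit the 3:1 ratio.

6.018; not consistent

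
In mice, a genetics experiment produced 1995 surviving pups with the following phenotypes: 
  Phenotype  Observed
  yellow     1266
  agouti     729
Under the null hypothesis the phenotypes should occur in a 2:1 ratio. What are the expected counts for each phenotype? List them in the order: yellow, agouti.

Expected counts for N = 1995 under a 2:1 ratio (total parts = 3):
  yellow: 1995 × 2/3 = 1330
  agouti: 1995 × 1/3 = 665

1330, 665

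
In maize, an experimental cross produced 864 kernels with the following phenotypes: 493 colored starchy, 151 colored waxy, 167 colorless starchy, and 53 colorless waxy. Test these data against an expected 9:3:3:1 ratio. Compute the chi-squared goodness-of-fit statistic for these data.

Total ratio parts = 16. Expected numbers out of 864:
  colored starchy: 864 × 9/16 = 486
  colored waxy: 864 × 3/16 = 162
  colorless starchy: 864 × 3/16 = 162
  colorless waxy: 864 × 1/16 = 54
χ² = Σ (O − E)² / E
  colored starchy: (493 − 486)² / 486 = 0.1008
  colored waxy: (151 − 162)² / 162 = 0.7469
  colorless starchy: (167 − 162)² / 162 = 0.1543
  colorless waxy: (53 − 54)² / 54 = 0.0185
χ² = 0.1008 + 0.7469 + 0.1543 + 0.0185 = 1.0205 ≈ 1.021

1.021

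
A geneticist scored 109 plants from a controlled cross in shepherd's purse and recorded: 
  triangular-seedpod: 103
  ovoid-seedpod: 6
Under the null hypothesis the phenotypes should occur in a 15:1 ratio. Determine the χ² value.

0.103

Under the 15:1 hypothesis (Σ ratio = 16, N = 109):
  triangular-seedpod: 109 × 15/16 = 102.1875
  ovoid-seedpod: 109 × 1/16 = 6.8125
χ² = Σ (O − E)² / E
  triangular-seedpod: (103 − 102.1875)² / 102.1875 = 0.0065
  ovoid-seedpod: (6 − 6.8125)² / 6.8125 = 0.0969
χ² = 0.0065 + 0.0969 = 0.1034 ≈ 0.103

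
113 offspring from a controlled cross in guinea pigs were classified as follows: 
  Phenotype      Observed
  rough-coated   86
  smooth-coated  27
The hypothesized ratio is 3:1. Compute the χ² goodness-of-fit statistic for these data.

0.074

Expected counts for N = 113 under a 3:1 ratio (total parts = 4):
  rough-coated: 113 × 3/4 = 84.75
  smooth-coated: 113 × 1/4 = 28.25
χ² = Σ (O − E)² / E
  rough-coated: (86 − 84.75)² / 84.75 = 0.0184
  smooth-coated: (27 − 28.25)² / 28.25 = 0.0553
χ² = 0.0184 + 0.0553 = 0.0737 ≈ 0.074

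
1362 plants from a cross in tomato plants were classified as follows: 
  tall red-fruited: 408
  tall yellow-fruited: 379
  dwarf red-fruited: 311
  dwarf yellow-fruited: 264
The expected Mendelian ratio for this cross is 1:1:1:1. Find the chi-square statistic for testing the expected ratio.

Expected counts for N = 1362 under a 1:1:1:1 ratio (total parts = 4):
  tall red-fruited: 1362 × 1/4 = 340.5
  tall yellow-fruited: 1362 × 1/4 = 340.5
  dwarf red-fruited: 1362 × 1/4 = 340.5
  dwarf yellow-fruited: 1362 × 1/4 = 340.5
χ² = Σ (O − E)² / E
  tall red-fruited: (408 − 340.5)² / 340.5 = 13.3811
  tall yellow-fruited: (379 − 340.5)² / 340.5 = 4.3532
  dwarf red-fruited: (311 − 340.5)² / 340.5 = 2.5558
  dwarf yellow-fruited: (264 − 340.5)² / 340.5 = 17.1872
χ² = 13.3811 + 4.3532 + 2.5558 + 17.1872 = 37.4773 ≈ 37.477

37.477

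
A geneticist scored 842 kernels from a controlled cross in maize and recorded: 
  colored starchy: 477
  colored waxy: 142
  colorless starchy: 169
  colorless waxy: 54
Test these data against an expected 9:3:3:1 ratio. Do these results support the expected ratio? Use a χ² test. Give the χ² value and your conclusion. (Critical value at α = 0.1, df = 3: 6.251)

2.440; consistent

The 9:3:3:1 ratio has 16 parts, so with N = 842 the expected counts are:
  colored starchy: 842 × 9/16 = 473.625
  colored waxy: 842 × 3/16 = 157.875
  colorless starchy: 842 × 3/16 = 157.875
  colorless waxy: 842 × 1/16 = 52.625
χ² = Σ (O − E)² / E
  colored starchy: (477 − 473.625)² / 473.625 = 0.0240
  colored waxy: (142 − 157.875)² / 157.875 = 1.5963
  colorless starchy: (169 − 157.875)² / 157.875 = 0.7839
  colorless waxy: (54 − 52.625)² / 52.625 = 0.0359
χ² = 0.0240 + 1.5963 + 0.7839 + 0.0359 = 2.4401 ≈ 2.440
Degrees of freedom = 4 − 1 = 3; critical value at α = 0.1 is 6.251.
Since 2.440 < 6.251, we fail to reject the null hypothesis — the data are consistent with the 9:3:3:1 ratio.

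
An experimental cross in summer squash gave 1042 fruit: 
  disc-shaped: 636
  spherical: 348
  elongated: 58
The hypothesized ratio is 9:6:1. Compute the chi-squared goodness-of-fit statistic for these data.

Expected counts for N = 1042 under a 9:6:1 ratio (total parts = 16):
  disc-shaped: 1042 × 9/16 = 586.125
  spherical: 1042 × 6/16 = 390.75
  elongated: 1042 × 1/16 = 65.125
χ² = Σ (O − E)² / E
  disc-shaped: (636 − 586.125)² / 586.125 = 4.2440
  spherical: (348 − 390.75)² / 390.75 = 4.6771
  elongated: (58 − 65.125)² / 65.125 = 0.7795
χ² = 4.2440 + 4.6771 + 0.7795 = 9.7006 ≈ 9.701

9.701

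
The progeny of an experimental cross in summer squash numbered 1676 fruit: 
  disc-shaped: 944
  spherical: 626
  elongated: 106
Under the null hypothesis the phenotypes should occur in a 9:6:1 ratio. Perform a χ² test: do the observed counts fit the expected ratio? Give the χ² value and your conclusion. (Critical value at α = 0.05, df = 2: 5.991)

Expected counts for N = 1676 under a 9:6:1 ratio (total parts = 16):
  disc-shaped: 1676 × 9/16 = 942.75
  spherical: 1676 × 6/16 = 628.5
  elongated: 1676 × 1/16 = 104.75
χ² = Σ (O − E)² / E
  disc-shaped: (944 − 942.75)² / 942.75 = 0.0017
  spherical: (626 − 628.5)² / 628.5 = 0.0099
  elongated: (106 − 104.75)² / 104.75 = 0.0149
χ² = 0.0017 + 0.0099 + 0.0149 = 0.0265 ≈ 0.027
Degrees of freedom = 3 − 1 = 2; critical value at α = 0.05 is 5.991.
Since 0.027 < 5.991, we fail to reject the null hypothesis — the data are consistent with the 9:6:1 ratio.

0.027; consistent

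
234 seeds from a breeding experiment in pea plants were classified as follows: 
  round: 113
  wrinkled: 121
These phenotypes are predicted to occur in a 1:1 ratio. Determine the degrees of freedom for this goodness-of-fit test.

1

A goodness-of-fit test with 2 phenotype classes has df = 2 − 1 = 1.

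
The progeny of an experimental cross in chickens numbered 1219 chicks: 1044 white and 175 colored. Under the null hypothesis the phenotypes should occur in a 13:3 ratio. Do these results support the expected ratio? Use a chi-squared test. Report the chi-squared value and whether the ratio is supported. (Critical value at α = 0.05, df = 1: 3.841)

15.449; not consistent

Expected counts for N = 1219 under a 13:3 ratio (total parts = 16):
  white: 1219 × 13/16 = 990.4375
  colored: 1219 × 3/16 = 228.5625
χ² = Σ (O − E)² / E
  white: (1044 − 990.4375)² / 990.4375 = 2.8966
  colored: (175 − 228.5625)² / 228.5625 = 12.5521
χ² = 2.8966 + 12.5521 = 15.4487 ≈ 15.449
Degrees of freedom = 2 − 1 = 1; critical value at α = 0.05 is 3.841.
Since 15.449 > 3.841, we reject the null hypothesis — the data do not fit the 13:3 ratio.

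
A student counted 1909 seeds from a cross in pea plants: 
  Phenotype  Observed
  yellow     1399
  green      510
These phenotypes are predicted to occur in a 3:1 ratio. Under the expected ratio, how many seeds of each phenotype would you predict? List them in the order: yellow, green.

The 3:1 ratio has 4 parts, so with N = 1909 the expected counts are:
  yellow: 1909 × 3/4 = 1431.75
  green: 1909 × 1/4 = 477.25

1431.75, 477.25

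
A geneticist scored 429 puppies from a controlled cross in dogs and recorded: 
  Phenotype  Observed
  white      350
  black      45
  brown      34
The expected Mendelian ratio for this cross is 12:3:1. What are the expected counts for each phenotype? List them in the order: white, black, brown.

321.75, 80.4375, 26.8125

Under the 12:3:1 hypothesis (Σ ratio = 16, N = 429):
  white: 429 × 12/16 = 321.75
  black: 429 × 3/16 = 80.4375
  brown: 429 × 1/16 = 26.8125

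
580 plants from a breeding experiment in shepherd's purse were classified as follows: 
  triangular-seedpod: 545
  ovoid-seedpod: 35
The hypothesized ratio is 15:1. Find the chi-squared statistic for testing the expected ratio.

0.046

Total ratio parts = 16. Expected numbers out of 580:
  triangular-seedpod: 580 × 15/16 = 543.75
  ovoid-seedpod: 580 × 1/16 = 36.25
χ² = Σ (O − E)² / E
  triangular-seedpod: (545 − 543.75)² / 543.75 = 0.0029
  ovoid-seedpod: (35 − 36.25)² / 36.25 = 0.0431
χ² = 0.0029 + 0.0431 = 0.046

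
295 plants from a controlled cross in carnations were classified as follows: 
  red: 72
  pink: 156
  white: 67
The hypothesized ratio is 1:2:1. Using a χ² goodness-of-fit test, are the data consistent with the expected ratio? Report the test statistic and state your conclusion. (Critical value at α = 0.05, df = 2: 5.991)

Total ratio parts = 4. Expected numbers out of 295:
  red: 295 × 1/4 = 73.75
  pink: 295 × 2/4 = 147.5
  white: 295 × 1/4 = 73.75
χ² = Σ (O − E)² / E
  red: (72 − 73.75)² / 73.75 = 0.0415
  pink: (156 − 147.5)² / 147.5 = 0.4898
  white: (67 − 73.75)² / 73.75 = 0.6178
χ² = 0.0415 + 0.4898 + 0.6178 = 1.1491 ≈ 1.149
Degrees of freedom = 3 − 1 = 2; critical value at α = 0.05 is 5.991.
Since 1.149 < 5.991, we fail to reject the null hypothesis — the data are consistent with the 1:2:1 ratio.

1.149; consistent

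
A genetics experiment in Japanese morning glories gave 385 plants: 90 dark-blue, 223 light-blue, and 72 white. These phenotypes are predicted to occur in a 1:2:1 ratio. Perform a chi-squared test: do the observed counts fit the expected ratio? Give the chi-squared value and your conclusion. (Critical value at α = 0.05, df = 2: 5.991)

11.348; not consistent

Expected counts for N = 385 under a 1:2:1 ratio (total parts = 4):
  dark-blue: 385 × 1/4 = 96.25
  light-blue: 385 × 2/4 = 192.5
  white: 385 × 1/4 = 96.25
χ² = Σ (O − E)² / E
  dark-blue: (90 − 96.25)² / 96.25 = 0.4058
  light-blue: (223 − 192.5)² / 192.5 = 4.8325
  white: (72 − 96.25)² / 96.25 = 6.1097
χ² = 0.4058 + 4.8325 + 6.1097 = 11.348
Degrees of freedom = 3 − 1 = 2; critical value at α = 0.05 is 5.991.
Since 11.348 > 5.991, we reject the null hypothesis — the data do not fit the 1:2:1 ratio.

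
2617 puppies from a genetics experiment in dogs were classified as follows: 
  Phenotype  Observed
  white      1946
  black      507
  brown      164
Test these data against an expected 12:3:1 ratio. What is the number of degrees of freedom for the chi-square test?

2

A goodness-of-fit test with 3 phenotype classes has df = 3 − 1 = 2.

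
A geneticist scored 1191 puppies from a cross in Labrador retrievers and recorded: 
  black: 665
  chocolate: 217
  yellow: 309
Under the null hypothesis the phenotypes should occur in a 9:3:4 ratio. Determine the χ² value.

Under the 9:3:4 hypothesis (Σ ratio = 16, N = 1191):
  black: 1191 × 9/16 = 669.9375
  chocolate: 1191 × 3/16 = 223.3125
  yellow: 1191 × 4/16 = 297.75
χ² = Σ (O − E)² / E
  black: (665 − 669.9375)² / 669.9375 = 0.0364
  chocolate: (217 − 223.3125)² / 223.3125 = 0.1784
  yellow: (309 − 297.75)² / 297.75 = 0.4251
χ² = 0.0364 + 0.1784 + 0.4251 = 0.6399 ≈ 0.640

0.640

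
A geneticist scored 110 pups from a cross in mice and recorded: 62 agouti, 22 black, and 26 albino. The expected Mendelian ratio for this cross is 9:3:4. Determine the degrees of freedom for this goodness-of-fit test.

A goodness-of-fit test with 3 phenotype classes has df = 3 − 1 = 2.

2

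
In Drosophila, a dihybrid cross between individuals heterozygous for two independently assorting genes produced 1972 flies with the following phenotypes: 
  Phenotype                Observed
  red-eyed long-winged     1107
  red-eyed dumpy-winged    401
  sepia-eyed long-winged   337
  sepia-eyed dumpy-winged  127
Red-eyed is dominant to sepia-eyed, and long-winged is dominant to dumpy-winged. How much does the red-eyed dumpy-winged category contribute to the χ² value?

2.641

A dihybrid F₂ with independent assortment and complete dominance at both loci gives a 9:3:3:1 phenotypic ratio.
The 9:3:3:1 ratio has 16 parts, so with N = 1972 the expected counts are:
  red-eyed long-winged: 1972 × 9/16 = 1109.25
  red-eyed dumpy-winged: 1972 × 3/16 = 369.75
  sepia-eyed long-winged: 1972 × 3/16 = 369.75
  sepia-eyed dumpy-winged: 1972 × 1/16 = 123.25
Contribution of red-eyed dumpy-winged: (401 − 369.75)² / 369.75 = 2.6411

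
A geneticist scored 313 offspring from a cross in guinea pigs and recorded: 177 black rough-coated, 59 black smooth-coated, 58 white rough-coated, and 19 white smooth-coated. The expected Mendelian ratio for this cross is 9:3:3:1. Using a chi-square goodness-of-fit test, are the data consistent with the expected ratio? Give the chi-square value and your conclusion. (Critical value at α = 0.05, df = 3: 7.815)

0.031; consistent

Total ratio parts = 16. Expected numbers out of 313:
  black rough-coated: 313 × 9/16 = 176.0625
  black smooth-coated: 313 × 3/16 = 58.6875
  white rough-coated: 313 × 3/16 = 58.6875
  white smooth-coated: 313 × 1/16 = 19.5625
χ² = Σ (O − E)² / E
  black rough-coated: (177 − 176.0625)² / 176.0625 = 0.0050
  black smooth-coated: (59 − 58.6875)² / 58.6875 = 0.0017
  white rough-coated: (58 − 58.6875)² / 58.6875 = 0.0081
  white smooth-coated: (19 − 19.5625)² / 19.5625 = 0.0162
χ² = 0.0050 + 0.0017 + 0.0081 + 0.0162 = 0.031
Degrees of freedom = 4 − 1 = 3; critical value at α = 0.05 is 7.815.
Since 0.031 < 7.815, we fail to reject the null hypothesis — the data are consistent with the 9:3:3:1 ratio.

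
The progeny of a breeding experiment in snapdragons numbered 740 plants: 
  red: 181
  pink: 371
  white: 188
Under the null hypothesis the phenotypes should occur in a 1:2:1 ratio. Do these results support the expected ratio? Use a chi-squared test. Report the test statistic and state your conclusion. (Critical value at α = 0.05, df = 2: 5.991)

0.138; consistent

Total ratio parts = 4. Expected numbers out of 740:
  red: 740 × 1/4 = 185
  pink: 740 × 2/4 = 370
  white: 740 × 1/4 = 185
χ² = Σ (O − E)² / E
  red: (181 − 185)² / 185 = 0.0865
  pink: (371 − 370)² / 370 = 0.0027
  white: (188 − 185)² / 185 = 0.0486
χ² = 0.0865 + 0.0027 + 0.0486 = 0.1378 ≈ 0.138
Degrees of freedom = 3 − 1 = 2; critical value at α = 0.05 is 5.991.
Since 0.138 < 5.991, we fail to reject the null hypothesis — the data are consistent with the 1:2:1 ratio.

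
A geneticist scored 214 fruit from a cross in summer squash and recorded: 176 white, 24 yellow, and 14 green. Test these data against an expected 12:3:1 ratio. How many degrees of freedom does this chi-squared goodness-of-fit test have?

2

A goodness-of-fit test with 3 phenotype classes has df = 3 − 1 = 2.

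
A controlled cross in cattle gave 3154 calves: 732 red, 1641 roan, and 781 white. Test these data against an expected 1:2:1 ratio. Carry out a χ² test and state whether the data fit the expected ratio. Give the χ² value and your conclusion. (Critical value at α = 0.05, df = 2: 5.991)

The 1:2:1 ratio has 4 parts, so with N = 3154 the expected counts are:
  red: 3154 × 1/4 = 788.5
  roan: 3154 × 2/4 = 1577
  white: 3154 × 1/4 = 788.5
χ² = Σ (O − E)² / E
  red: (732 − 788.5)² / 788.5 = 4.0485
  roan: (1641 − 1577)² / 1577 = 2.5973
  white: (781 − 788.5)² / 788.5 = 0.0713
χ² = 4.0485 + 2.5973 + 0.0713 = 6.7171 ≈ 6.717
Degrees of freedom = 3 − 1 = 2; critical value at α = 0.05 is 5.991.
Since 6.717 > 5.991, we reject the null hypothesis — the data do not fit the 1:2:1 ratio.

6.717; not consistent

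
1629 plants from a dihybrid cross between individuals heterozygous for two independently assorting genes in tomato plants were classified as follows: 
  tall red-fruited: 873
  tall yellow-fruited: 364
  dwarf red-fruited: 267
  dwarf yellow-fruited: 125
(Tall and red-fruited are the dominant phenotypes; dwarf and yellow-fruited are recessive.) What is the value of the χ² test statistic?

23.394

A dihybrid F₂ with independent assortment and complete dominance at both loci gives a 9:3:3:1 phenotypic ratio.
Expected counts for N = 1629 under a 9:3:3:1 ratio (total parts = 16):
  tall red-fruited: 1629 × 9/16 = 916.3125
  tall yellow-fruited: 1629 × 3/16 = 305.4375
  dwarf red-fruited: 1629 × 3/16 = 305.4375
  dwarf yellow-fruited: 1629 × 1/16 = 101.8125
χ² = Σ (O − E)² / E
  tall red-fruited: (873 − 916.3125)² / 916.3125 = 2.0473
  tall yellow-fruited: (364 − 305.4375)² / 305.4375 = 11.2284
  dwarf red-fruited: (267 − 305.4375)² / 305.4375 = 4.8371
  dwarf yellow-fruited: (125 − 101.8125)² / 101.8125 = 5.2809
χ² = 2.0473 + 11.2284 + 4.8371 + 5.2809 = 23.3937 ≈ 23.394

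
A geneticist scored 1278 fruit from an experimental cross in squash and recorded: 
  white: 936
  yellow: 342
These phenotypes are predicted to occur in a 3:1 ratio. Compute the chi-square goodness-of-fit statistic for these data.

2.113

Under the 3:1 hypothesis (Σ ratio = 4, N = 1278):
  white: 1278 × 3/4 = 958.5
  yellow: 1278 × 1/4 = 319.5
χ² = Σ (O − E)² / E
  white: (936 − 958.5)² / 958.5 = 0.5282
  yellow: (342 − 319.5)² / 319.5 = 1.5845
χ² = 0.5282 + 1.5845 = 2.1127 ≈ 2.113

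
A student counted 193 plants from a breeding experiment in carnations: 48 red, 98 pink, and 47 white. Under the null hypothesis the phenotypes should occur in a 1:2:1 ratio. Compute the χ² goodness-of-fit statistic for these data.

0.057

The 1:2:1 ratio has 4 parts, so with N = 193 the expected counts are:
  red: 193 × 1/4 = 48.25
  pink: 193 × 2/4 = 96.5
  white: 193 × 1/4 = 48.25
χ² = Σ (O − E)² / E
  red: (48 − 48.25)² / 48.25 = 0.0013
  pink: (98 − 96.5)² / 96.5 = 0.0233
  white: (47 − 48.25)² / 48.25 = 0.0324
χ² = 0.0013 + 0.0233 + 0.0324 = 0.057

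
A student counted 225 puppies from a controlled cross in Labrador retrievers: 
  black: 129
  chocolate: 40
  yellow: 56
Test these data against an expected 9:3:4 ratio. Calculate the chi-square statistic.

Under the 9:3:4 hypothesis (Σ ratio = 16, N = 225):
  black: 225 × 9/16 = 126.5625
  chocolate: 225 × 3/16 = 42.1875
  yellow: 225 × 4/16 = 56.25
χ² = Σ (O − E)² / E
  black: (129 − 126.5625)² / 126.5625 = 0.0469
  chocolate: (40 − 42.1875)² / 42.1875 = 0.1134
  yellow: (56 − 56.25)² / 56.25 = 0.0011
χ² = 0.0469 + 0.1134 + 0.0011 = 0.1614 ≈ 0.161

0.161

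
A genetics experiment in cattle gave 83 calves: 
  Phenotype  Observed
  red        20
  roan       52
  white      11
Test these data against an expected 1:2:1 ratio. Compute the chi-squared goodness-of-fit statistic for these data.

7.265

Expected counts for N = 83 under a 1:2:1 ratio (total parts = 4):
  red: 83 × 1/4 = 20.75
  roan: 83 × 2/4 = 41.5
  white: 83 × 1/4 = 20.75
χ² = Σ (O − E)² / E
  red: (20 − 20.75)² / 20.75 = 0.0271
  roan: (52 − 41.5)² / 41.5 = 2.6566
  white: (11 − 20.75)² / 20.75 = 4.5813
χ² = 0.0271 + 2.6566 + 4.5813 = 7.265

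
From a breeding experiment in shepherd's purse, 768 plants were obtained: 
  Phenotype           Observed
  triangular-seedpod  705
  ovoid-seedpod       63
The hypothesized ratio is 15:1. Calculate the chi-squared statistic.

Total ratio parts = 16. Expected numbers out of 768:
  triangular-seedpod: 768 × 15/16 = 720
  ovoid-seedpod: 768 × 1/16 = 48
χ² = Σ (O − E)² / E
  triangular-seedpod: (705 − 720)² / 720 = 0.3125
  ovoid-seedpod: (63 − 48)² / 48 = 4.6875
χ² = 0.3125 + 4.6875 = 5.000

5.000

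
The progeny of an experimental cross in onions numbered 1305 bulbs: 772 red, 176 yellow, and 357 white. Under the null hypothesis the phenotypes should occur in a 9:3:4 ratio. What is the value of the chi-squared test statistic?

24.141

Total ratio parts = 16. Expected numbers out of 1305:
  red: 1305 × 9/16 = 734.0625
  yellow: 1305 × 3/16 = 244.6875
  white: 1305 × 4/16 = 326.25
χ² = Σ (O − E)² / E
  red: (772 − 734.0625)² / 734.0625 = 1.9607
  yellow: (176 − 244.6875)² / 244.6875 = 19.2816
  white: (357 − 326.25)² / 326.25 = 2.8983
χ² = 1.9607 + 19.2816 + 2.8983 = 24.1406 ≈ 24.141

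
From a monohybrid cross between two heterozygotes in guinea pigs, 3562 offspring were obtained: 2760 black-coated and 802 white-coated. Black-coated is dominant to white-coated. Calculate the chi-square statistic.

For a monohybrid cross between heterozygotes with complete dominance, the expected phenotypic ratio is 3:1.
The 3:1 ratio has 4 parts, so with N = 3562 the expected counts are:
  black-coated: 3562 × 3/4 = 2671.5
  white-coated: 3562 × 1/4 = 890.5
χ² = Σ (O − E)² / E
  black-coated: (2760 − 2671.5)² / 2671.5 = 2.9318
  white-coated: (802 − 890.5)² / 890.5 = 8.7953
χ² = 2.9318 + 8.7953 = 11.7271 ≈ 11.727

11.727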